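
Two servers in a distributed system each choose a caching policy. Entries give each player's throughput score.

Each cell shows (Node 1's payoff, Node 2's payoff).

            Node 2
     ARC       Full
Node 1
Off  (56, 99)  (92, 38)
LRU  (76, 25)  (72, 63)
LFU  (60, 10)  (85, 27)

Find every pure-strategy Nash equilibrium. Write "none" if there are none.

none

Mark each player's best response to every combination of opponents' strategies; a profile where every player is best-responding is a pure Nash equilibrium.
Node 1 against ARC: payoffs 56, 76, 60 → best response LRU.
Node 1 against Full: payoffs 92, 72, 85 → best response Off.
Node 2 against Off: payoffs 99, 38 → best response ARC.
Node 2 against LRU: payoffs 25, 63 → best response Full.
Node 2 against LFU: payoffs 10, 27 → best response Full.
No profile is a mutual best response for all players.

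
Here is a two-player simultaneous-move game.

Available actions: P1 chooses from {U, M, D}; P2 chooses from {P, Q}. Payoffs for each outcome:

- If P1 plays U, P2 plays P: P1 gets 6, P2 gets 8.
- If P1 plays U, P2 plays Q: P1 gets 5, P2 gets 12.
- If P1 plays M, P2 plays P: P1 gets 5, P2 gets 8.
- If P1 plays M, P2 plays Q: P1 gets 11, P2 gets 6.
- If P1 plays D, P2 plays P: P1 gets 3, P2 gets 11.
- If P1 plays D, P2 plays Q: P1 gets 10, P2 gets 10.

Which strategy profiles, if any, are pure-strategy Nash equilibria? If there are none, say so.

P1 against P: payoffs 6, 5, 3 → best response U.
P1 against Q: payoffs 5, 11, 10 → best response M.
P2 against U: payoffs 8, 12 → best response Q.
P2 against M: payoffs 8, 6 → best response P.
P2 against D: payoffs 11, 10 → best response P.
No profile is a mutual best response for all players.

No pure-strategy Nash equilibrium.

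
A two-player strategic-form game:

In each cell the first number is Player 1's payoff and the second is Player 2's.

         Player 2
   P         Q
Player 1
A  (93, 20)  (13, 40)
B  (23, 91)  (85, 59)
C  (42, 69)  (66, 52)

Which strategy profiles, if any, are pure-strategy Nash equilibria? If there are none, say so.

No pure-strategy Nash equilibrium.

(A, P): Player 2 can switch to Q (20 → 40). Not NE.
(A, Q): Player 1 can switch to B (13 → 85). Not NE.
(B, P): Player 1 can switch to A (23 → 93). Not NE.
(B, Q): Player 2 can switch to P (59 → 91). Not NE.
(C, P): Player 1 can switch to A (42 → 93). Not NE.
(C, Q): Player 1 can switch to B (66 → 85). Not NE.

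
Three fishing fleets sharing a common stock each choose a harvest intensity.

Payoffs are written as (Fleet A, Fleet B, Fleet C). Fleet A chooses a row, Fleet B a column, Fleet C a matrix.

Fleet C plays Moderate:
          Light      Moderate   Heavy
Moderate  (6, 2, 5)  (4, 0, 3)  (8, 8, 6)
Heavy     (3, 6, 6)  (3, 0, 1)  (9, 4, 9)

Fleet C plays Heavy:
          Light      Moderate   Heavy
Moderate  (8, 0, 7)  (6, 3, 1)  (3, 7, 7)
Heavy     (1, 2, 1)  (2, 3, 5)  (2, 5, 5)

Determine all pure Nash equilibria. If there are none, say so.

Pure NE: (Moderate, Heavy, Heavy)

Fleet A against (Light, Moderate): payoffs 6, 3 → best response Moderate.
Fleet A against (Light, Heavy): payoffs 8, 1 → best response Moderate.
Fleet A against (Moderate, Moderate): payoffs 4, 3 → best response Moderate.
Fleet A against (Moderate, Heavy): payoffs 6, 2 → best response Moderate.
Fleet A against (Heavy, Moderate): payoffs 8, 9 → best response Heavy.
Fleet A against (Heavy, Heavy): payoffs 3, 2 → best response Moderate.
Fleet B against (Moderate, Moderate): payoffs 2, 0, 8 → best response Heavy.
Fleet B against (Moderate, Heavy): payoffs 0, 3, 7 → best response Heavy.
Fleet B against (Heavy, Moderate): payoffs 6, 0, 4 → best response Light.
Fleet B against (Heavy, Heavy): payoffs 2, 3, 5 → best response Heavy.
Fleet C against (Moderate, Light): payoffs 5, 7 → best response Heavy.
Fleet C against (Moderate, Moderate): payoffs 3, 1 → best response Moderate.
Fleet C against (Moderate, Heavy): payoffs 6, 7 → best response Heavy.
Fleet C against (Heavy, Light): payoffs 6, 1 → best response Moderate.
Fleet C against (Heavy, Moderate): payoffs 1, 5 → best response Heavy.
Fleet C against (Heavy, Heavy): payoffs 9, 5 → best response Moderate.
Mutual best responses: (Moderate, Heavy, Heavy).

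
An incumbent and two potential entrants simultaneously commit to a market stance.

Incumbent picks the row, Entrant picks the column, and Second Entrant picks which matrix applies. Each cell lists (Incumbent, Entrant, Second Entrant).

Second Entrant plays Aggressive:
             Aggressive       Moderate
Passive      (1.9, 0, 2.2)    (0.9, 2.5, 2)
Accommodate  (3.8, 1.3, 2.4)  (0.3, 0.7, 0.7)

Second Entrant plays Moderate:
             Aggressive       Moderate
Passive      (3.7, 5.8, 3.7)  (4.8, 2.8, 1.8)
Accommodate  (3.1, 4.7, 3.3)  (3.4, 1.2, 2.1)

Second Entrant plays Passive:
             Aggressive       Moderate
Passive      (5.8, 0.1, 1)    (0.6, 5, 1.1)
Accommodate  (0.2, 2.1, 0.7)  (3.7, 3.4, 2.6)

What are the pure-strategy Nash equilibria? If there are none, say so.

For each strategy profile, look for a profitable unilateral deviation.
(Passive, Aggressive, Aggressive): Incumbent can switch to Accommodate (1.9 → 3.8). Not NE.
(Passive, Aggressive, Moderate): Incumbent gets 3.7, best alternative 3.1; Entrant gets 5.8, best alternative 2.8; Second Entrant gets 3.7, best alternative 2.2. No profitable deviation — NE.
(Passive, Aggressive, Passive): Entrant can switch to Moderate (0.1 → 5). Not NE.
(Passive, Moderate, Aggressive): Incumbent gets 0.9, best alternative 0.3; Entrant gets 2.5, best alternative 0; Second Entrant gets 2, best alternative 1.8. No profitable deviation — NE.
(Passive, Moderate, Moderate): Entrant can switch to Aggressive (2.8 → 5.8). Not NE.
(Passive, Moderate, Passive): Incumbent can switch to Accommodate (0.6 → 3.7). Not NE.
(Accommodate, Aggressive, Aggressive): Second Entrant can switch to Moderate (2.4 → 3.3). Not NE.
(Accommodate, Aggressive, Moderate): Incumbent can switch to Passive (3.1 → 3.7). Not NE.
(Accommodate, Moderate, Passive): Incumbent gets 3.7, best alternative 0.6; Entrant gets 3.4, best alternative 2.1; Second Entrant gets 2.6, best alternative 2.1. No profitable deviation — NE.
(The remaining 3 profiles each have a profitable deviation by the same check.)

(Passive, Aggressive, Moderate), (Passive, Moderate, Aggressive), (Accommodate, Moderate, Passive)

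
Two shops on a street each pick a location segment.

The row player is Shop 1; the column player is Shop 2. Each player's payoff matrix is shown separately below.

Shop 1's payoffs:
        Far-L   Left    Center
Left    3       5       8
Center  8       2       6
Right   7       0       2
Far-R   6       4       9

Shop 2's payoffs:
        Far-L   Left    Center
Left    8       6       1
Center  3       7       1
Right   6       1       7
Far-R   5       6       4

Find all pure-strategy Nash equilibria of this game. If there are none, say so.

Mark each player's best response to every combination of opponents' strategies; a profile where every player is best-responding is a pure Nash equilibrium.
Shop 1 against Far-L: payoffs 3, 8, 7, 6 → best response Center.
Shop 1 against Left: payoffs 5, 2, 0, 4 → best response Left.
Shop 1 against Center: payoffs 8, 6, 2, 9 → best response Far-R.
Shop 2 against Left: payoffs 8, 6, 1 → best response Far-L.
Shop 2 against Center: payoffs 3, 7, 1 → best response Left.
Shop 2 against Right: payoffs 6, 1, 7 → best response Center.
Shop 2 against Far-R: payoffs 5, 6, 4 → best response Left.
No profile is a mutual best response for all players.

none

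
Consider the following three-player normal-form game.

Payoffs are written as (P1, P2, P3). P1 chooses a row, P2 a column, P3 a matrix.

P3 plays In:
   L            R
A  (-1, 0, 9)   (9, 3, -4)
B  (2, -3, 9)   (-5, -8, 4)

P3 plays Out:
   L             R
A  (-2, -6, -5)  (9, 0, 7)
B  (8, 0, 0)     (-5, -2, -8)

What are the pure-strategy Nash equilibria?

Pure-strategy Nash equilibria: (A, R, Out); (B, L, In)

P1 against (L, In): payoffs -1, 2 → best response B.
P1 against (L, Out): payoffs -2, 8 → best response B.
P1 against (R, In): payoffs 9, -5 → best response A.
P1 against (R, Out): payoffs 9, -5 → best response A.
P2 against (A, In): payoffs 0, 3 → best response R.
P2 against (A, Out): payoffs -6, 0 → best response R.
P2 against (B, In): payoffs -3, -8 → best response L.
P2 against (B, Out): payoffs 0, -2 → best response L.
P3 against (A, L): payoffs 9, -5 → best response In.
P3 against (A, R): payoffs -4, 7 → best response Out.
P3 against (B, L): payoffs 9, 0 → best response In.
P3 against (B, R): payoffs 4, -8 → best response In.
Mutual best responses: (A, R, Out); (B, L, In).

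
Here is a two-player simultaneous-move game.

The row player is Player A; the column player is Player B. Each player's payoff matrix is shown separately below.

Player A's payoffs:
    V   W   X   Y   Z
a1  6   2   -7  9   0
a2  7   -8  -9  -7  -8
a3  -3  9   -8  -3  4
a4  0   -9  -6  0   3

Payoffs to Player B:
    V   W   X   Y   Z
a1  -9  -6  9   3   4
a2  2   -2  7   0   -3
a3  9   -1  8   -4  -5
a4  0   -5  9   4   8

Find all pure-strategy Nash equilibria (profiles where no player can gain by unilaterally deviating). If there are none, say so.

Player A against V: payoffs 6, 7, -3, 0 → best response a2.
Player A against W: payoffs 2, -8, 9, -9 → best response a3.
Player A against X: payoffs -7, -9, -8, -6 → best response a4.
Player A against Y: payoffs 9, -7, -3, 0 → best response a1.
Player A against Z: payoffs 0, -8, 4, 3 → best response a3.
Player B against a1: payoffs -9, -6, 9, 3, 4 → best response X.
Player B against a2: payoffs 2, -2, 7, 0, -3 → best response X.
Player B against a3: payoffs 9, -1, 8, -4, -5 → best response V.
Player B against a4: payoffs 0, -5, 9, 4, 8 → best response X.
Mutual best responses: (a4, X).

(a4, X)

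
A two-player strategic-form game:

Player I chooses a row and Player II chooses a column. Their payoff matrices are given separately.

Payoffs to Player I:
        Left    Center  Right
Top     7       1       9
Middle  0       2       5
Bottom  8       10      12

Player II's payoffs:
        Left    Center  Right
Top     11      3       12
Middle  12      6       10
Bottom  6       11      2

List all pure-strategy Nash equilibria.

(Top, Left): Player I can switch to Bottom (7 → 8). Not NE.
(Top, Center): Player I can switch to Middle (1 → 2). Not NE.
(Top, Right): Player I can switch to Bottom (9 → 12). Not NE.
(Middle, Left): Player I can switch to Top (0 → 7). Not NE.
(Middle, Center): Player I can switch to Bottom (2 → 10). Not NE.
(Middle, Right): Player I can switch to Top (5 → 9). Not NE.
(Bottom, Left): Player II can switch to Center (6 → 11). Not NE.
(Bottom, Center): Player I gets 10, best alternative 2; Player II gets 11, best alternative 6. No profitable deviation — NE.
(Bottom, Right): Player II can switch to Left (2 → 6). Not NE.

The unique pure-strategy Nash equilibrium is (Bottom, Center).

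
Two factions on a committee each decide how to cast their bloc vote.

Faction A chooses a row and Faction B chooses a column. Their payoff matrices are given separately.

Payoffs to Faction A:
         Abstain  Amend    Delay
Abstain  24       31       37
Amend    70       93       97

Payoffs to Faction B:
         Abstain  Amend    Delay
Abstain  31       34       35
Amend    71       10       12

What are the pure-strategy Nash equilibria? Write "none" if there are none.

Faction A against Abstain: payoffs 24, 70 → best response Amend.
Faction A against Amend: payoffs 31, 93 → best response Amend.
Faction A against Delay: payoffs 37, 97 → best response Amend.
Faction B against Abstain: payoffs 31, 34, 35 → best response Delay.
Faction B against Amend: payoffs 71, 10, 12 → best response Abstain.
Mutual best responses: (Amend, Abstain).

The unique pure-strategy Nash equilibrium is (Amend, Abstain).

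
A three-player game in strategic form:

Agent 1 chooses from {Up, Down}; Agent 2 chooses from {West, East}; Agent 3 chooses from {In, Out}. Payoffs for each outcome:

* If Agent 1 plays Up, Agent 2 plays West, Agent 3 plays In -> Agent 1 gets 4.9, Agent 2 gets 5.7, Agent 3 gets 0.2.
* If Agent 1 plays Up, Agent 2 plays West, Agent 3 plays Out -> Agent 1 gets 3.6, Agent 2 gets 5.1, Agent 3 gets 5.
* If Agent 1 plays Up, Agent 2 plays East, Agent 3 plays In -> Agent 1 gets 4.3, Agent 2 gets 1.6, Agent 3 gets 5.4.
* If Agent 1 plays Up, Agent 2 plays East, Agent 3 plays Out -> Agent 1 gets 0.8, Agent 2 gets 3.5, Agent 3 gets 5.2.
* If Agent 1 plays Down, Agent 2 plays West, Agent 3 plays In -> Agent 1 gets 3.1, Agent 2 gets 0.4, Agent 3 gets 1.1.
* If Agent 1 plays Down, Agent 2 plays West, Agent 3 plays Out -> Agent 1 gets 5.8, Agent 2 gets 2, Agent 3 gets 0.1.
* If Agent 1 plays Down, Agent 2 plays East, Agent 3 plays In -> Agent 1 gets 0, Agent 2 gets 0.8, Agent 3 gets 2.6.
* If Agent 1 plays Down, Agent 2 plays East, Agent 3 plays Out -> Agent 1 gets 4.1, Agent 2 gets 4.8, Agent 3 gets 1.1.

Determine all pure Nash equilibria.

(Up, West, In): Agent 3 can switch to Out (0.2 → 5). Not NE.
(Up, West, Out): Agent 1 can switch to Down (3.6 → 5.8). Not NE.
(Up, East, In): Agent 2 can switch to West (1.6 → 5.7). Not NE.
(Up, East, Out): Agent 1 can switch to Down (0.8 → 4.1). Not NE.
(Down, West, In): Agent 1 can switch to Up (3.1 → 4.9). Not NE.
(Down, West, Out): Agent 2 can switch to East (2 → 4.8). Not NE.
(Down, East, In): Agent 1 can switch to Up (0 → 4.3). Not NE.
(Down, East, Out): Agent 3 can switch to In (1.1 → 2.6). Not NE.

none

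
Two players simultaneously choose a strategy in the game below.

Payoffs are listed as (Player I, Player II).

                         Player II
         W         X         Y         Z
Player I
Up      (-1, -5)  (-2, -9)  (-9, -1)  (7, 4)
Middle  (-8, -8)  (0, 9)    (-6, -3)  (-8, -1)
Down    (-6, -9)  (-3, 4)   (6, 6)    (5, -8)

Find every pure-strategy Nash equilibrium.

For each player, find the best response to each opponent profile; mutual best responses are the pure NE.
Player I against W: payoffs -1, -8, -6 → best response Up.
Player I against X: payoffs -2, 0, -3 → best response Middle.
Player I against Y: payoffs -9, -6, 6 → best response Down.
Player I against Z: payoffs 7, -8, 5 → best response Up.
Player II against Up: payoffs -5, -9, -1, 4 → best response Z.
Player II against Middle: payoffs -8, 9, -3, -1 → best response X.
Player II against Down: payoffs -9, 4, 6, -8 → best response Y.
Mutual best responses: (Up, Z); (Middle, X); (Down, Y).

The pure Nash equilibria are (Up, Z); (Middle, X); (Down, Y).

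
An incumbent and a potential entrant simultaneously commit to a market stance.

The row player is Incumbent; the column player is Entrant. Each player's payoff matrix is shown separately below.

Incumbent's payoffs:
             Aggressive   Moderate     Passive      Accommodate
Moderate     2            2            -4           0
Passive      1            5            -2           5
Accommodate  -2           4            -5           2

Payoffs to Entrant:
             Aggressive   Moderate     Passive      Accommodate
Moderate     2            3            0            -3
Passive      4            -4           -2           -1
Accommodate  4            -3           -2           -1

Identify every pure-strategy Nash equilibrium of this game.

This game has no pure Nash equilibrium.

Check each profile: it is a Nash equilibrium iff no player can strictly gain by switching unilaterally.
(Moderate, Aggressive): Entrant can switch to Moderate (2 → 3). Not NE.
(Moderate, Moderate): Incumbent can switch to Passive (2 → 5). Not NE.
(Moderate, Passive): Incumbent can switch to Passive (-4 → -2). Not NE.
(Moderate, Accommodate): Incumbent can switch to Passive (0 → 5). Not NE.
(Passive, Aggressive): Incumbent can switch to Moderate (1 → 2). Not NE.
(Passive, Moderate): Entrant can switch to Aggressive (-4 → 4). Not NE.
(The remaining 6 profiles each have a profitable deviation by the same check.)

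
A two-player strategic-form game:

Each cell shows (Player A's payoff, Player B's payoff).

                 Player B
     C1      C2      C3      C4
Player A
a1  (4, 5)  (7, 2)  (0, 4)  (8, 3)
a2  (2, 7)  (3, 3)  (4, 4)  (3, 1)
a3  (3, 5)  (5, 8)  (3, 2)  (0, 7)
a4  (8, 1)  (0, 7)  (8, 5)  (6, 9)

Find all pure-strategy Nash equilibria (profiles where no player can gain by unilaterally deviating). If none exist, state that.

none

Player A against C1: payoffs 4, 2, 3, 8 → best response a4.
Player A against C2: payoffs 7, 3, 5, 0 → best response a1.
Player A against C3: payoffs 0, 4, 3, 8 → best response a4.
Player A against C4: payoffs 8, 3, 0, 6 → best response a1.
Player B against a1: payoffs 5, 2, 4, 3 → best response C1.
Player B against a2: payoffs 7, 3, 4, 1 → best response C1.
Player B against a3: payoffs 5, 8, 2, 7 → best response C2.
Player B against a4: payoffs 1, 7, 5, 9 → best response C4.
No profile is a mutual best response for all players.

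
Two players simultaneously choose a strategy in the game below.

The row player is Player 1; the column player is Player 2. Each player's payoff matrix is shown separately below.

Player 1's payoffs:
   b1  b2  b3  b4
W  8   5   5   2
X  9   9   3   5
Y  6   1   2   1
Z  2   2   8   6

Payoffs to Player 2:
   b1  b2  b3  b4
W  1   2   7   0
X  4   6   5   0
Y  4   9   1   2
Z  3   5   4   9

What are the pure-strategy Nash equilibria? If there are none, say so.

Pure-strategy Nash equilibria: (X, b2); (Z, b4)

Player 1 against b1: payoffs 8, 9, 6, 2 → best response X.
Player 1 against b2: payoffs 5, 9, 1, 2 → best response X.
Player 1 against b3: payoffs 5, 3, 2, 8 → best response Z.
Player 1 against b4: payoffs 2, 5, 1, 6 → best response Z.
Player 2 against W: payoffs 1, 2, 7, 0 → best response b3.
Player 2 against X: payoffs 4, 6, 5, 0 → best response b2.
Player 2 against Y: payoffs 4, 9, 1, 2 → best response b2.
Player 2 against Z: payoffs 3, 5, 4, 9 → best response b4.
Mutual best responses: (X, b2); (Z, b4).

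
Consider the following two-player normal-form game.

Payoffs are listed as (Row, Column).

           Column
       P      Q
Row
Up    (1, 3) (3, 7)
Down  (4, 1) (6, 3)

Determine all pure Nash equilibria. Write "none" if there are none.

(Down, Q)

(Up, P): Row can switch to Down (1 → 4). Not NE.
(Up, Q): Row can switch to Down (3 → 6). Not NE.
(Down, P): Column can switch to Q (1 → 3). Not NE.
(Down, Q): Row gets 6, best alternative 3; Column gets 3, best alternative 1. No profitable deviation — NE.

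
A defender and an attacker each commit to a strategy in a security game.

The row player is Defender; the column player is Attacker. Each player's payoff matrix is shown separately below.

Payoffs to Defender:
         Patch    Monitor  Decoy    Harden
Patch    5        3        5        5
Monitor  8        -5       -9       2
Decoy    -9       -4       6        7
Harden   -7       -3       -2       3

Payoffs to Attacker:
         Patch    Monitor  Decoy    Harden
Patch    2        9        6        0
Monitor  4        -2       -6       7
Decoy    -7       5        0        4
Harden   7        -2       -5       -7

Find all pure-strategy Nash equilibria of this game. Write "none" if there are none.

The unique pure-strategy Nash equilibrium is (Patch, Monitor).

(Patch, Patch): Defender can switch to Monitor (5 → 8). Not NE.
(Patch, Monitor): Defender gets 3, best alternative -3; Attacker gets 9, best alternative 6. No profitable deviation — NE.
(Patch, Decoy): Defender can switch to Decoy (5 → 6). Not NE.
(Patch, Harden): Defender can switch to Decoy (5 → 7). Not NE.
(Monitor, Patch): Attacker can switch to Harden (4 → 7). Not NE.
(Monitor, Monitor): Defender can switch to Patch (-5 → 3). Not NE.
(Monitor, Decoy): Defender can switch to Patch (-9 → 5). Not NE.
(Monitor, Harden): Defender can switch to Patch (2 → 5). Not NE.
(Decoy, Patch): Defender can switch to Patch (-9 → 5). Not NE.
(Decoy, Monitor): Defender can switch to Patch (-4 → 3). Not NE.
(Decoy, Decoy): Attacker can switch to Monitor (0 → 5). Not NE.
(Decoy, Harden): Attacker can switch to Monitor (4 → 5). Not NE.
(Harden, Patch): Defender can switch to Patch (-7 → 5). Not NE.
(The remaining 3 profiles each have a profitable deviation by the same check.)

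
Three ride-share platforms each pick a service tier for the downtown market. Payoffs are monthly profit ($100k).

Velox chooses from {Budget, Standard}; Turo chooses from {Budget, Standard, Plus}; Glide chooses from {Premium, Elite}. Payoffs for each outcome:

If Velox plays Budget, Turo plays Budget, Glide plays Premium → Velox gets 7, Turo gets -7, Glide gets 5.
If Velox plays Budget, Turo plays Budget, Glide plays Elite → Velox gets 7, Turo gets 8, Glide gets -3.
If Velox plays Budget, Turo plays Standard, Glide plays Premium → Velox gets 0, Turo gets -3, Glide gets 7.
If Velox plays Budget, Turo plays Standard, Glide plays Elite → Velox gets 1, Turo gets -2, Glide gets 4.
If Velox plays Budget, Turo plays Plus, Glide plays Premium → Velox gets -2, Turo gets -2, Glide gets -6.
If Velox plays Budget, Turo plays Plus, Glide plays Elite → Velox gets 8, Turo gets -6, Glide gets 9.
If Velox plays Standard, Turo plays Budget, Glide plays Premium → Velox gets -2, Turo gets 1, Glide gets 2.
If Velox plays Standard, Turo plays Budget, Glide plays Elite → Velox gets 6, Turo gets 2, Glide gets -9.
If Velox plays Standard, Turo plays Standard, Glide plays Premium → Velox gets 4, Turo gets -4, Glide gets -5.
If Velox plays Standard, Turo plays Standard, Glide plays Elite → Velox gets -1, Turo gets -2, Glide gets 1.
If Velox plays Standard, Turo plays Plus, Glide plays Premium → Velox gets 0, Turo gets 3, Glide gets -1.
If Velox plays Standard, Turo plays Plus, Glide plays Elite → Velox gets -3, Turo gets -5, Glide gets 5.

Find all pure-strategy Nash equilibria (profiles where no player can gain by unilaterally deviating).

There is no pure-strategy Nash equilibrium.

Velox against (Budget, Premium): payoffs 7, -2 → best response Budget.
Velox against (Budget, Elite): payoffs 7, 6 → best response Budget.
Velox against (Standard, Premium): payoffs 0, 4 → best response Standard.
Velox against (Standard, Elite): payoffs 1, -1 → best response Budget.
Velox against (Plus, Premium): payoffs -2, 0 → best response Standard.
Velox against (Plus, Elite): payoffs 8, -3 → best response Budget.
Turo against (Budget, Premium): payoffs -7, -3, -2 → best response Plus.
Turo against (Budget, Elite): payoffs 8, -2, -6 → best response Budget.
Turo against (Standard, Premium): payoffs 1, -4, 3 → best response Plus.
Turo against (Standard, Elite): payoffs 2, -2, -5 → best response Budget.
Glide against (Budget, Budget): payoffs 5, -3 → best response Premium.
Glide against (Budget, Standard): payoffs 7, 4 → best response Premium.
Glide against (Budget, Plus): payoffs -6, 9 → best response Elite.
Glide against (Standard, Budget): payoffs 2, -9 → best response Premium.
Glide against (Standard, Standard): payoffs -5, 1 → best response Elite.
Glide against (Standard, Plus): payoffs -1, 5 → best response Elite.
No profile is a mutual best response for all players.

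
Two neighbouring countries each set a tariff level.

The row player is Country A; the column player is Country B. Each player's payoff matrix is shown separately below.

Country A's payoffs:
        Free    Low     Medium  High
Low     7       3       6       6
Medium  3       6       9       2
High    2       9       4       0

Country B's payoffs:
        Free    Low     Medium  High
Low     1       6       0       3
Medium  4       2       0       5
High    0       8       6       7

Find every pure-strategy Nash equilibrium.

(Low, Free): Country B can switch to Low (1 → 6). Not NE.
(Low, Low): Country A can switch to Medium (3 → 6). Not NE.
(Low, Medium): Country A can switch to Medium (6 → 9). Not NE.
(Low, High): Country B can switch to Low (3 → 6). Not NE.
(Medium, Free): Country A can switch to Low (3 → 7). Not NE.
(Medium, Low): Country A can switch to High (6 → 9). Not NE.
(Medium, Medium): Country B can switch to Free (0 → 4). Not NE.
(Medium, High): Country A can switch to Low (2 → 6). Not NE.
(High, Low): Country A gets 9, best alternative 6; Country B gets 8, best alternative 7. No profitable deviation — NE.
(The remaining 3 profiles each have a profitable deviation by the same check.)

(High, Low)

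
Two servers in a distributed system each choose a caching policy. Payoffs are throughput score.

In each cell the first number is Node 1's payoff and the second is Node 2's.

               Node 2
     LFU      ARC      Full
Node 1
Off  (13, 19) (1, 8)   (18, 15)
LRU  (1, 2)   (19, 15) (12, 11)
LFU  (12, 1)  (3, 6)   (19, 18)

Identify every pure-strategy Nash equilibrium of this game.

For each player, find the best response to each opponent profile; mutual best responses are the pure NE.
Node 1 against LFU: payoffs 13, 1, 12 → best response Off.
Node 1 against ARC: payoffs 1, 19, 3 → best response LRU.
Node 1 against Full: payoffs 18, 12, 19 → best response LFU.
Node 2 against Off: payoffs 19, 8, 15 → best response LFU.
Node 2 against LRU: payoffs 2, 15, 11 → best response ARC.
Node 2 against LFU: payoffs 1, 6, 18 → best response Full.
Mutual best responses: (Off, LFU); (LRU, ARC); (LFU, Full).

The pure Nash equilibria are (Off, LFU), (LRU, ARC), (LFU, Full).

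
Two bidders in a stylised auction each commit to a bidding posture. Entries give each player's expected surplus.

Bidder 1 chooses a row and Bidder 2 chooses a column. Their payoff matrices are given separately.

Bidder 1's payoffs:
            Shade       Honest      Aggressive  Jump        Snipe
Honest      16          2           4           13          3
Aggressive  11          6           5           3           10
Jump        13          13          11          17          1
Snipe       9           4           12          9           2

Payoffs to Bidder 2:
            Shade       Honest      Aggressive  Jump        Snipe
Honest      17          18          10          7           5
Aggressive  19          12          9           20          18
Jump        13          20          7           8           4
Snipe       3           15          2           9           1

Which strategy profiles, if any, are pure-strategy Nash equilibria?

Pure NE: (Jump, Honest)

Bidder 1 against Shade: payoffs 16, 11, 13, 9 → best response Honest.
Bidder 1 against Honest: payoffs 2, 6, 13, 4 → best response Jump.
Bidder 1 against Aggressive: payoffs 4, 5, 11, 12 → best response Snipe.
Bidder 1 against Jump: payoffs 13, 3, 17, 9 → best response Jump.
Bidder 1 against Snipe: payoffs 3, 10, 1, 2 → best response Aggressive.
Bidder 2 against Honest: payoffs 17, 18, 10, 7, 5 → best response Honest.
Bidder 2 against Aggressive: payoffs 19, 12, 9, 20, 18 → best response Jump.
Bidder 2 against Jump: payoffs 13, 20, 7, 8, 4 → best response Honest.
Bidder 2 against Snipe: payoffs 3, 15, 2, 9, 1 → best response Honest.
Mutual best responses: (Jump, Honest).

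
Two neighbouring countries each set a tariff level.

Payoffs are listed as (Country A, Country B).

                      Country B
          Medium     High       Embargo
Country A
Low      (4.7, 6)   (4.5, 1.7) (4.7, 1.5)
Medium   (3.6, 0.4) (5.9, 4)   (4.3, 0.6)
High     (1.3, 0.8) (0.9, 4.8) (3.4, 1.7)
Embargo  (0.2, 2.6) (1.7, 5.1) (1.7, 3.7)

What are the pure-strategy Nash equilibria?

For each player, find the best response to each opponent profile; mutual best responses are the pure NE.
Country A against Medium: payoffs 4.7, 3.6, 1.3, 0.2 → best response Low.
Country A against High: payoffs 4.5, 5.9, 0.9, 1.7 → best response Medium.
Country A against Embargo: payoffs 4.7, 4.3, 3.4, 1.7 → best response Low.
Country B against Low: payoffs 6, 1.7, 1.5 → best response Medium.
Country B against Medium: payoffs 0.4, 4, 0.6 → best response High.
Country B against High: payoffs 0.8, 4.8, 1.7 → best response High.
Country B against Embargo: payoffs 2.6, 5.1, 3.7 → best response High.
Mutual best responses: (Low, Medium); (Medium, High).

(Low, Medium), (Medium, High)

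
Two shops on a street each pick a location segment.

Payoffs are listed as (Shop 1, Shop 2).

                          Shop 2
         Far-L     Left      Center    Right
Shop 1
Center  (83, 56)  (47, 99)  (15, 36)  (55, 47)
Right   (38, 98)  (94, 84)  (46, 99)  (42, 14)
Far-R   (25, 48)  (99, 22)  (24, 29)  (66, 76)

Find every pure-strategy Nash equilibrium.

Pure-strategy Nash equilibria: (Right, Center), (Far-R, Right)

Shop 1 against Far-L: payoffs 83, 38, 25 → best response Center.
Shop 1 against Left: payoffs 47, 94, 99 → best response Far-R.
Shop 1 against Center: payoffs 15, 46, 24 → best response Right.
Shop 1 against Right: payoffs 55, 42, 66 → best response Far-R.
Shop 2 against Center: payoffs 56, 99, 36, 47 → best response Left.
Shop 2 against Right: payoffs 98, 84, 99, 14 → best response Center.
Shop 2 against Far-R: payoffs 48, 22, 29, 76 → best response Right.
Mutual best responses: (Right, Center); (Far-R, Right).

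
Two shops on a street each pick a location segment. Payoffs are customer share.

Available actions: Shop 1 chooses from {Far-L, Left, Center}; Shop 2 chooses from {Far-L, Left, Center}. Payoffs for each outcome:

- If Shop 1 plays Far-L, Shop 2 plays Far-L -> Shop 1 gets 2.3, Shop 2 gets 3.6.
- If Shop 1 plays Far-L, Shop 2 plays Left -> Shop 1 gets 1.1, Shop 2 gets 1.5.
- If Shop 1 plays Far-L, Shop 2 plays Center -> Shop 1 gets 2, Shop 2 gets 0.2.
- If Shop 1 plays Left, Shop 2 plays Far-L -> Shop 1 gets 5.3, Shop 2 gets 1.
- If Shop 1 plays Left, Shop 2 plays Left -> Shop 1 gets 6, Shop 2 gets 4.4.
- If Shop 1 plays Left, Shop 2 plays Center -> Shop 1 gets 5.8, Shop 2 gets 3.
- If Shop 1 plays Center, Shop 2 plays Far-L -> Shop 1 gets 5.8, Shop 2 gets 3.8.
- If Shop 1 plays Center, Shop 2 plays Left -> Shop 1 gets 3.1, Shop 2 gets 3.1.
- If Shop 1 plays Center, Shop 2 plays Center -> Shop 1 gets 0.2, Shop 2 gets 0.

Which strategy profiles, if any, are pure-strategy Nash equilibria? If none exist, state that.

The pure Nash equilibria are (Left, Left); (Center, Far-L).

(Far-L, Far-L): Shop 1 can switch to Left (2.3 → 5.3). Not NE.
(Far-L, Left): Shop 1 can switch to Left (1.1 → 6). Not NE.
(Far-L, Center): Shop 1 can switch to Left (2 → 5.8). Not NE.
(Left, Far-L): Shop 1 can switch to Center (5.3 → 5.8). Not NE.
(Left, Left): Shop 1 gets 6, best alternative 3.1; Shop 2 gets 4.4, best alternative 3. No profitable deviation — NE.
(Left, Center): Shop 2 can switch to Left (3 → 4.4). Not NE.
(Center, Far-L): Shop 1 gets 5.8, best alternative 5.3; Shop 2 gets 3.8, best alternative 3.1. No profitable deviation — NE.
(Center, Left): Shop 1 can switch to Left (3.1 → 6). Not NE.
(Center, Center): Shop 1 can switch to Far-L (0.2 → 2). Not NE.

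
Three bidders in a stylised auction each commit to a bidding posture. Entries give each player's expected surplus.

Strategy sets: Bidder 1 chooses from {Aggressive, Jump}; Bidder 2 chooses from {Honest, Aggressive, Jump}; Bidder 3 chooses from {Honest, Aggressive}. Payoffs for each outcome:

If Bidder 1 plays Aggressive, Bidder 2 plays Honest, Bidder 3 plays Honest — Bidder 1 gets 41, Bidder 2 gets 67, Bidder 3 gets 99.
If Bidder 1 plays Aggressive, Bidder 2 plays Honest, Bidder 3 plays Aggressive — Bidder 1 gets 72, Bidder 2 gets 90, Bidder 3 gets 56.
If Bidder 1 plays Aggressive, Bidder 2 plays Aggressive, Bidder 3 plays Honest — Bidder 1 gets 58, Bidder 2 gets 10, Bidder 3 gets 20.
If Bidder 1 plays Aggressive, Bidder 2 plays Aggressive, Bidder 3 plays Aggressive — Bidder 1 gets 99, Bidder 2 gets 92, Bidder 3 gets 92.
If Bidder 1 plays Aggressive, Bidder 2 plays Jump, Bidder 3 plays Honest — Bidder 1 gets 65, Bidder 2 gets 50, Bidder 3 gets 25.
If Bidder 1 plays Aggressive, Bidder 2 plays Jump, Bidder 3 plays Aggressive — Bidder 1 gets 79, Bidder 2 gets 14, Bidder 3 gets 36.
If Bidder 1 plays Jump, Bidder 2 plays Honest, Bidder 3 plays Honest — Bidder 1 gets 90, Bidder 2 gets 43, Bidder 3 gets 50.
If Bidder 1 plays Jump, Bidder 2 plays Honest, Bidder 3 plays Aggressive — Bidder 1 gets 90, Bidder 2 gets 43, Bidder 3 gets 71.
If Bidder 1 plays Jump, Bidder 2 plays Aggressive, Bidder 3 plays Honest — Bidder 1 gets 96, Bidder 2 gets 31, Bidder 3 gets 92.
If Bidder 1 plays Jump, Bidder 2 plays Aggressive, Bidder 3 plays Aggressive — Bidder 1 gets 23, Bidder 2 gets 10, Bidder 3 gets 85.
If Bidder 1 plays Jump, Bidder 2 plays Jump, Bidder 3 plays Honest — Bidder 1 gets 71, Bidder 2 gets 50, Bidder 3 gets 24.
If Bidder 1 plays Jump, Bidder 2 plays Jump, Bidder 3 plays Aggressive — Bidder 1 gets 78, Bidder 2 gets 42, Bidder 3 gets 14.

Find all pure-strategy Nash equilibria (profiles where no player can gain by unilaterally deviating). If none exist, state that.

Bidder 1 against (Honest, Honest): payoffs 41, 90 → best response Jump.
Bidder 1 against (Honest, Aggressive): payoffs 72, 90 → best response Jump.
Bidder 1 against (Aggressive, Honest): payoffs 58, 96 → best response Jump.
Bidder 1 against (Aggressive, Aggressive): payoffs 99, 23 → best response Aggressive.
Bidder 1 against (Jump, Honest): payoffs 65, 71 → best response Jump.
Bidder 1 against (Jump, Aggressive): payoffs 79, 78 → best response Aggressive.
Bidder 2 against (Aggressive, Honest): payoffs 67, 10, 50 → best response Honest.
Bidder 2 against (Aggressive, Aggressive): payoffs 90, 92, 14 → best response Aggressive.
Bidder 2 against (Jump, Honest): payoffs 43, 31, 50 → best response Jump.
Bidder 2 against (Jump, Aggressive): payoffs 43, 10, 42 → best response Honest.
Bidder 3 against (Aggressive, Honest): payoffs 99, 56 → best response Honest.
Bidder 3 against (Aggressive, Aggressive): payoffs 20, 92 → best response Aggressive.
Bidder 3 against (Aggressive, Jump): payoffs 25, 36 → best response Aggressive.
Bidder 3 against (Jump, Honest): payoffs 50, 71 → best response Aggressive.
Bidder 3 against (Jump, Aggressive): payoffs 92, 85 → best response Honest.
Bidder 3 against (Jump, Jump): payoffs 24, 14 → best response Honest.
Mutual best responses: (Aggressive, Aggressive, Aggressive); (Jump, Honest, Aggressive); (Jump, Jump, Honest).

Pure-strategy Nash equilibria: (Aggressive, Aggressive, Aggressive) and (Jump, Honest, Aggressive) and (Jump, Jump, Honest)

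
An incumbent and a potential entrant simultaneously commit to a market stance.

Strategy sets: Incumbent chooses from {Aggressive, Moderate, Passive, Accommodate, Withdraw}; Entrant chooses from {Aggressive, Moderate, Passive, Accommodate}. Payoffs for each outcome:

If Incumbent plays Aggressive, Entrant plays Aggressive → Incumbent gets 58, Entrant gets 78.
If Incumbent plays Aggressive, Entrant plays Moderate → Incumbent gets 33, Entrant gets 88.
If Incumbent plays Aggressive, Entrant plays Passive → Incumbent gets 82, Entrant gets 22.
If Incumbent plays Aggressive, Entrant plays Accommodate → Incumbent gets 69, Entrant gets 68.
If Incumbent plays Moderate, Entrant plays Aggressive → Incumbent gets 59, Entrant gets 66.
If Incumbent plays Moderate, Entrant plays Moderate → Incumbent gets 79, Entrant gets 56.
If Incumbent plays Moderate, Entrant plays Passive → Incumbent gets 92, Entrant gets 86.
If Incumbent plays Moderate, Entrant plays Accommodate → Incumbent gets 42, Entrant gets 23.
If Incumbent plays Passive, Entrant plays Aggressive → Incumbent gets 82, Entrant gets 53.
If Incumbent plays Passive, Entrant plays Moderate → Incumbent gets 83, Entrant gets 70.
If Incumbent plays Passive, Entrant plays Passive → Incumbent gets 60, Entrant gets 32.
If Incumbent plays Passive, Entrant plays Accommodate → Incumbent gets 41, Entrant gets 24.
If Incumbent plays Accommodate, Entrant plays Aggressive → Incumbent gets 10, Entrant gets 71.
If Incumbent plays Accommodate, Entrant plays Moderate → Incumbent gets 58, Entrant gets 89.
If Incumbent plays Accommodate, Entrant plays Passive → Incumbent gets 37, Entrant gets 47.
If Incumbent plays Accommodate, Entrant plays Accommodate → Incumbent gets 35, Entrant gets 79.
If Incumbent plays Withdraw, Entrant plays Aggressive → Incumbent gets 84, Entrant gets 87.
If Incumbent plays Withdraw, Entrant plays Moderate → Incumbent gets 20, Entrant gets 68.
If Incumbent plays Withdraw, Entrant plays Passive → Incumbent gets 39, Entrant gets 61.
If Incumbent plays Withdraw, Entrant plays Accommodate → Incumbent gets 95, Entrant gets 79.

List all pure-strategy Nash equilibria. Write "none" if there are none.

For each player, find the best response to each opponent profile; mutual best responses are the pure NE.
Incumbent against Aggressive: payoffs 58, 59, 82, 10, 84 → best response Withdraw.
Incumbent against Moderate: payoffs 33, 79, 83, 58, 20 → best response Passive.
Incumbent against Passive: payoffs 82, 92, 60, 37, 39 → best response Moderate.
Incumbent against Accommodate: payoffs 69, 42, 41, 35, 95 → best response Withdraw.
Entrant against Aggressive: payoffs 78, 88, 22, 68 → best response Moderate.
Entrant against Moderate: payoffs 66, 56, 86, 23 → best response Passive.
Entrant against Passive: payoffs 53, 70, 32, 24 → best response Moderate.
Entrant against Accommodate: payoffs 71, 89, 47, 79 → best response Moderate.
Entrant against Withdraw: payoffs 87, 68, 61, 79 → best response Aggressive.
Mutual best responses: (Moderate, Passive); (Passive, Moderate); (Withdraw, Aggressive).

Pure-strategy Nash equilibria: (Moderate, Passive); (Passive, Moderate); (Withdraw, Aggressive)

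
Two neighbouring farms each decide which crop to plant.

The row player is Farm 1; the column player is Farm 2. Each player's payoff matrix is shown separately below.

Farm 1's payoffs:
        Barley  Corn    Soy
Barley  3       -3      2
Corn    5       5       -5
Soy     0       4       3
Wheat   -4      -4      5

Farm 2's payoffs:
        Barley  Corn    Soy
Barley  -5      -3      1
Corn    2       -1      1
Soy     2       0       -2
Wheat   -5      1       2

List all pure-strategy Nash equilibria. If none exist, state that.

(Barley, Barley): Farm 1 can switch to Corn (3 → 5). Not NE.
(Barley, Corn): Farm 1 can switch to Corn (-3 → 5). Not NE.
(Barley, Soy): Farm 1 can switch to Soy (2 → 3). Not NE.
(Corn, Barley): Farm 1 gets 5, best alternative 3; Farm 2 gets 2, best alternative 1. No profitable deviation — NE.
(Corn, Corn): Farm 2 can switch to Barley (-1 → 2). Not NE.
(Corn, Soy): Farm 1 can switch to Barley (-5 → 2). Not NE.
(Soy, Barley): Farm 1 can switch to Barley (0 → 3). Not NE.
(Soy, Corn): Farm 1 can switch to Corn (4 → 5). Not NE.
(Soy, Soy): Farm 1 can switch to Wheat (3 → 5). Not NE.
(Wheat, Barley): Farm 1 can switch to Barley (-4 → 3). Not NE.
(Wheat, Corn): Farm 1 can switch to Barley (-4 → -3). Not NE.
(Wheat, Soy): Farm 1 gets 5, best alternative 3; Farm 2 gets 2, best alternative 1. No profitable deviation — NE.

Pure-strategy Nash equilibria: (Corn, Barley) and (Wheat, Soy)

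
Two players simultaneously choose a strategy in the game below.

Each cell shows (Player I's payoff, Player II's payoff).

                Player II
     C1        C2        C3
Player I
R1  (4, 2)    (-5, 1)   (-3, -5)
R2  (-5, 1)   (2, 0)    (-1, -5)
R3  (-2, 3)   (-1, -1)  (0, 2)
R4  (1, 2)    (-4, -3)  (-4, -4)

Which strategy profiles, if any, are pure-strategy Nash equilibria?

The unique pure-strategy Nash equilibrium is (R1, C1).

Player I against C1: payoffs 4, -5, -2, 1 → best response R1.
Player I against C2: payoffs -5, 2, -1, -4 → best response R2.
Player I against C3: payoffs -3, -1, 0, -4 → best response R3.
Player II against R1: payoffs 2, 1, -5 → best response C1.
Player II against R2: payoffs 1, 0, -5 → best response C1.
Player II against R3: payoffs 3, -1, 2 → best response C1.
Player II against R4: payoffs 2, -3, -4 → best response C1.
Mutual best responses: (R1, C1).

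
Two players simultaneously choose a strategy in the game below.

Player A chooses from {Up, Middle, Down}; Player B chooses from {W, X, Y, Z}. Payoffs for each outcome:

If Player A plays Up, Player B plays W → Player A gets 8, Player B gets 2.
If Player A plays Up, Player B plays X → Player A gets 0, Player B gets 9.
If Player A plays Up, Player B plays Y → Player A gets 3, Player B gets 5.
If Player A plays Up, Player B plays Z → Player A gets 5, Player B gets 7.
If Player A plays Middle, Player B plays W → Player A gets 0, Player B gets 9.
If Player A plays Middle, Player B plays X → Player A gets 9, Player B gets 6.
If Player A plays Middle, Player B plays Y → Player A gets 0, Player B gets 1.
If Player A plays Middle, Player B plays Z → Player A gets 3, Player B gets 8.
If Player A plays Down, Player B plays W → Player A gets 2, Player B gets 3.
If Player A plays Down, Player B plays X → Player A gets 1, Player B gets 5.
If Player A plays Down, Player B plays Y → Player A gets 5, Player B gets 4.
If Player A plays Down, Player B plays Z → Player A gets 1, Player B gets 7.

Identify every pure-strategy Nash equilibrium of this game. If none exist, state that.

This game has no pure Nash equilibrium.

For each player, find the best response to each opponent profile; mutual best responses are the pure NE.
Player A against W: payoffs 8, 0, 2 → best response Up.
Player A against X: payoffs 0, 9, 1 → best response Middle.
Player A against Y: payoffs 3, 0, 5 → best response Down.
Player A against Z: payoffs 5, 3, 1 → best response Up.
Player B against Up: payoffs 2, 9, 5, 7 → best response X.
Player B against Middle: payoffs 9, 6, 1, 8 → best response W.
Player B against Down: payoffs 3, 5, 4, 7 → best response Z.
No profile is a mutual best response for all players.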